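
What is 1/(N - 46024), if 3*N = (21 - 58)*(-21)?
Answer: -1/45765 ≈ -2.1851e-5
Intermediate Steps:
N = 259 (N = ((21 - 58)*(-21))/3 = (-37*(-21))/3 = (⅓)*777 = 259)
1/(N - 46024) = 1/(259 - 46024) = 1/(-45765) = -1/45765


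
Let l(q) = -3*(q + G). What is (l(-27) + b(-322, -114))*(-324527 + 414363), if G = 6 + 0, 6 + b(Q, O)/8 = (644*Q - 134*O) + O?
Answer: -138134798188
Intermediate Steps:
b(Q, O) = -48 - 1064*O + 5152*Q (b(Q, O) = -48 + 8*((644*Q - 134*O) + O) = -48 + 8*((-134*O + 644*Q) + O) = -48 + 8*(-133*O + 644*Q) = -48 + (-1064*O + 5152*Q) = -48 - 1064*O + 5152*Q)
G = 6
l(q) = -18 - 3*q (l(q) = -3*(q + 6) = -3*(6 + q) = -18 - 3*q)
(l(-27) + b(-322, -114))*(-324527 + 414363) = ((-18 - 3*(-27)) + (-48 - 1064*(-114) + 5152*(-322)))*(-324527 + 414363) = ((-18 + 81) + (-48 + 121296 - 1658944))*89836 = (63 - 1537696)*89836 = -1537633*89836 = -138134798188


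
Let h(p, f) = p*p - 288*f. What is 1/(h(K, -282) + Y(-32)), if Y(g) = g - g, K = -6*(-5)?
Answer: 1/82116 ≈ 1.2178e-5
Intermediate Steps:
K = 30
h(p, f) = p**2 - 288*f
Y(g) = 0
1/(h(K, -282) + Y(-32)) = 1/((30**2 - 288*(-282)) + 0) = 1/((900 + 81216) + 0) = 1/(82116 + 0) = 1/82116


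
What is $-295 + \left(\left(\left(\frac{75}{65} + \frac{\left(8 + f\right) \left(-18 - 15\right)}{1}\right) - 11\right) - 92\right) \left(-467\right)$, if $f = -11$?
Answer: $\frac{13444}{13} \approx 1034.2$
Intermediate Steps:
$-295 + \left(\left(\left(\frac{75}{65} + \frac{\left(8 + f\right) \left(-18 - 15\right)}{1}\right) - 11\right) - 92\right) \left(-467\right) = -295 + \left(\left(\left(\frac{75}{65} + \frac{\left(8 - 11\right) \left(-18 - 15\right)}{1}\right) - 11\right) - 92\right) \left(-467\right) = -295 + \left(\left(\left(75 \cdot \frac{1}{65} + \left(-3\right) \left(-33\right) 1\right) - 11\right) - 92\right) \left(-467\right) = -295 + \left(\left(\left(\frac{15}{13} + 99 \cdot 1\right) - 11\right) - 92\right) \left(-467\right) = -295 + \left(\left(\left(\frac{15}{13} + 99\right) - 11\right) - 92\right) \left(-467\right) = -295 + \left(\left(\frac{1302}{13} - 11\right) - 92\right) \left(-467\right) = -295 + \left(\frac{1159}{13} - 92\right) \left(-467\right) = -295 - - \frac{17279}{13} = -295 + \frac{17279}{13} = \frac{13444}{13}$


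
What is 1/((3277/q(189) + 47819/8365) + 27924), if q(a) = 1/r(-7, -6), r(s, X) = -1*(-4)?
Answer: 8365/343280499 ≈ 2.4368e-5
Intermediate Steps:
r(s, X) = 4
q(a) = ¼ (q(a) = 1/4 = ¼)
1/((3277/q(189) + 47819/8365) + 27924) = 1/((3277/(¼) + 47819/8365) + 27924) = 1/((3277*4 + 47819*(1/8365)) + 27924) = 1/((13108 + 47819/8365) + 27924) = 1/(109696239/8365 + 27924) = 1/(343280499/8365) = 8365/343280499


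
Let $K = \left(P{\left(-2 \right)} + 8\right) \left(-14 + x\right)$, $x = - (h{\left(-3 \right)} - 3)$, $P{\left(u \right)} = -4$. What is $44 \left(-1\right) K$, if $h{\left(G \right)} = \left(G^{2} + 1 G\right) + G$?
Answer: $2464$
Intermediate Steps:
$h{\left(G \right)} = G^{2} + 2 G$ ($h{\left(G \right)} = \left(G^{2} + G\right) + G = \left(G + G^{2}\right) + G = G^{2} + 2 G$)
$x = 0$ ($x = - (- 3 \left(2 - 3\right) - 3) = - (\left(-3\right) \left(-1\right) - 3) = - (3 - 3) = \left(-1\right) 0 = 0$)
$K = -56$ ($K = \left(-4 + 8\right) \left(-14 + 0\right) = 4 \left(-14\right) = -56$)
$44 \left(-1\right) K = 44 \left(-1\right) \left(-56\right) = \left(-44\right) \left(-56\right) = 2464$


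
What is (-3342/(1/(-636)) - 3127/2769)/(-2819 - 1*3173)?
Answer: -55005043/155064 ≈ -354.72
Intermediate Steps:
(-3342/(1/(-636)) - 3127/2769)/(-2819 - 1*3173) = (-3342/(-1/636) - 3127*1/2769)/(-2819 - 3173) = (-3342*(-636) - 3127/2769)/(-5992) = (2125512 - 3127/2769)*(-1/5992) = (5885539601/2769)*(-1/5992) = -55005043/155064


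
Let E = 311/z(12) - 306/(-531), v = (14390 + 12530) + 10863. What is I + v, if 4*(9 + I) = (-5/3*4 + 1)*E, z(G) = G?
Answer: 320609035/8496 ≈ 37736.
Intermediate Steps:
v = 37783 (v = 26920 + 10863 = 37783)
E = 18757/708 (E = 311/12 - 306/(-531) = 311*(1/12) - 306*(-1/531) = 311/12 + 34/59 = 18757/708 ≈ 26.493)
I = -395333/8496 (I = -9 + ((-5/3*4 + 1)*(18757/708))/4 = -9 + ((-20/3 + 1)*(18757/708))/4 = -9 + (-17/3*18757/708)/4 = -9 + (¼)*(-318869/2124) = -9 - 318869/8496 = -395333/8496 ≈ -46.532)
I + v = -395333/8496 + 37783 = 320609035/8496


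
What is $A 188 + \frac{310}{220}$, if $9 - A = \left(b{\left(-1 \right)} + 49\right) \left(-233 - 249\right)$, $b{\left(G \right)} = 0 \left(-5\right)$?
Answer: $\frac{97721303}{22} \approx 4.4419 \cdot 10^{6}$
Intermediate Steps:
$b{\left(G \right)} = 0$
$A = 23627$ ($A = 9 - \left(0 + 49\right) \left(-233 - 249\right) = 9 - 49 \left(-482\right) = 9 - -23618 = 9 + 23618 = 23627$)
$A 188 + \frac{310}{220} = 23627 \cdot 188 + \frac{310}{220} = 4441876 + 310 \cdot \frac{1}{220} = 4441876 + \frac{31}{22} = \frac{97721303}{22}$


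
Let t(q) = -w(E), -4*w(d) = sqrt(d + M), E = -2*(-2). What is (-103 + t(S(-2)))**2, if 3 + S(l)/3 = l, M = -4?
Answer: 10609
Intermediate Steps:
E = 4
S(l) = -9 + 3*l
w(d) = -sqrt(-4 + d)/4 (w(d) = -sqrt(d - 4)/4 = -sqrt(-4 + d)/4)
t(q) = 0 (t(q) = -(-1)*sqrt(-4 + 4)/4 = -(-1)*sqrt(0)/4 = -(-1)*0/4 = -1*0 = 0)
(-103 + t(S(-2)))**2 = (-103 + 0)**2 = (-103)**2 = 10609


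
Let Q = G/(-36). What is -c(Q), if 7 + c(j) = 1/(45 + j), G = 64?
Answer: 2714/389 ≈ 6.9769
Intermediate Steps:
Q = -16/9 (Q = 64/(-36) = 64*(-1/36) = -16/9 ≈ -1.7778)
c(j) = -7 + 1/(45 + j)
-c(Q) = -(-314 - 7*(-16/9))/(45 - 16/9) = -(-314 + 112/9)/389/9 = -9*(-2714)/(389*9) = -1*(-2714/389) = 2714/389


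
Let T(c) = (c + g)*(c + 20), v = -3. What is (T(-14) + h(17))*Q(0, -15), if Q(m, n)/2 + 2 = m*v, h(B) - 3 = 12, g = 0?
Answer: 276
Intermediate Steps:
h(B) = 15 (h(B) = 3 + 12 = 15)
T(c) = c*(20 + c) (T(c) = (c + 0)*(c + 20) = c*(20 + c))
Q(m, n) = -4 - 6*m (Q(m, n) = -4 + 2*(m*(-3)) = -4 + 2*(-3*m) = -4 - 6*m)
(T(-14) + h(17))*Q(0, -15) = (-14*(20 - 14) + 15)*(-4 - 6*0) = (-14*6 + 15)*(-4 + 0) = (-84 + 15)*(-4) = -69*(-4) = 276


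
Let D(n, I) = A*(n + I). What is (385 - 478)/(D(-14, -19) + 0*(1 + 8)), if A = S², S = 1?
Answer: 31/11 ≈ 2.8182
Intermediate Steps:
A = 1 (A = 1² = 1)
D(n, I) = I + n (D(n, I) = 1*(n + I) = 1*(I + n) = I + n)
(385 - 478)/(D(-14, -19) + 0*(1 + 8)) = (385 - 478)/((-19 - 14) + 0*(1 + 8)) = -93/(-33 + 0*9) = -93/(-33 + 0) = -93/(-33) = -93*(-1/33) = 31/11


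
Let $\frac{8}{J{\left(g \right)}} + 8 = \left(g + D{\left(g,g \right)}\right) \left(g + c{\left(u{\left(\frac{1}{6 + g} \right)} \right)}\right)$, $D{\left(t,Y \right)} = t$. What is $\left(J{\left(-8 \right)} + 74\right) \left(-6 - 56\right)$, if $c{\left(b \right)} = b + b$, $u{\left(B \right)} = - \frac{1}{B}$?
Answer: $- \frac{32178}{7} \approx -4596.9$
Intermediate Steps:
$c{\left(b \right)} = 2 b$
$J{\left(g \right)} = \frac{8}{-8 + 2 g \left(-12 - g\right)}$ ($J{\left(g \right)} = \frac{8}{-8 + \left(g + g\right) \left(g + 2 \left(- \frac{1}{\frac{1}{6 + g}}\right)\right)} = \frac{8}{-8 + 2 g \left(g + 2 \left(- (6 + g)\right)\right)} = \frac{8}{-8 + 2 g \left(g + 2 \left(-6 - g\right)\right)} = \frac{8}{-8 + 2 g \left(g - \left(12 + 2 g\right)\right)} = \frac{8}{-8 + 2 g \left(-12 - g\right)}$)
$\left(J{\left(-8 \right)} + 74\right) \left(-6 - 56\right) = \left(- \frac{4}{4 + \left(-8\right)^{2} + 12 \left(-8\right)} + 74\right) \left(-6 - 56\right) = \left(- \frac{4}{4 + 64 - 96} + 74\right) \left(-6 - 56\right) = \left(- \frac{4}{-28} + 74\right) \left(-62\right) = \left(\left(-4\right) \left(- \frac{1}{28}\right) + 74\right) \left(-62\right) = \left(\frac{1}{7} + 74\right) \left(-62\right) = \frac{519}{7} \left(-62\right) = - \frac{32178}{7}$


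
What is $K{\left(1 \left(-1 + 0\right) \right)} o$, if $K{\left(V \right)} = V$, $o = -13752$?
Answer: $13752$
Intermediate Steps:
$K{\left(1 \left(-1 + 0\right) \right)} o = 1 \left(-1 + 0\right) \left(-13752\right) = 1 \left(-1\right) \left(-13752\right) = \left(-1\right) \left(-13752\right) = 13752$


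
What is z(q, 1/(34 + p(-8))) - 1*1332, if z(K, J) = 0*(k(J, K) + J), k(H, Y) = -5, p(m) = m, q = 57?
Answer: -1332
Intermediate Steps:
z(K, J) = 0 (z(K, J) = 0*(-5 + J) = 0)
z(q, 1/(34 + p(-8))) - 1*1332 = 0 - 1*1332 = 0 - 1332 = -1332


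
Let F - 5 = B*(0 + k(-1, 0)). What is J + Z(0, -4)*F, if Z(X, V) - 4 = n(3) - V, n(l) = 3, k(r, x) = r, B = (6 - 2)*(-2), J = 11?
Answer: 154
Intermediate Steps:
B = -8 (B = 4*(-2) = -8)
F = 13 (F = 5 - 8*(0 - 1) = 5 - 8*(-1) = 5 + 8 = 13)
Z(X, V) = 7 - V (Z(X, V) = 4 + (3 - V) = 7 - V)
J + Z(0, -4)*F = 11 + (7 - 1*(-4))*13 = 11 + (7 + 4)*13 = 11 + 11*13 = 11 + 143 = 154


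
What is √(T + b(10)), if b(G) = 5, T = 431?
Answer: 2*√109 ≈ 20.881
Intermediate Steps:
√(T + b(10)) = √(431 + 5) = √436 = 2*√109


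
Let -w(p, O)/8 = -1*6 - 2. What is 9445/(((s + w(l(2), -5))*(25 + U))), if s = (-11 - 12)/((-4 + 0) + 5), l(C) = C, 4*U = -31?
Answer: 37780/2829 ≈ 13.355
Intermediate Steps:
U = -31/4 (U = (¼)*(-31) = -31/4 ≈ -7.7500)
s = -23 (s = -23/(-4 + 5) = -23/1 = -23*1 = -23)
w(p, O) = 64 (w(p, O) = -8*(-1*6 - 2) = -8*(-6 - 2) = -8*(-8) = 64)
9445/(((s + w(l(2), -5))*(25 + U))) = 9445/(((-23 + 64)*(25 - 31/4))) = 9445/((41*(69/4))) = 9445/(2829/4) = 9445*(4/2829) = 37780/2829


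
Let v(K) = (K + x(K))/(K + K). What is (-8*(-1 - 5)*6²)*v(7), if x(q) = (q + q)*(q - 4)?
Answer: 6048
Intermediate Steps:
x(q) = 2*q*(-4 + q) (x(q) = (2*q)*(-4 + q) = 2*q*(-4 + q))
v(K) = (K + 2*K*(-4 + K))/(2*K) (v(K) = (K + 2*K*(-4 + K))/(K + K) = (K + 2*K*(-4 + K))/((2*K)) = (K + 2*K*(-4 + K))*(1/(2*K)) = (K + 2*K*(-4 + K))/(2*K))
(-8*(-1 - 5)*6²)*v(7) = (-8*(-1 - 5)*6²)*(-7/2 + 7) = -(-48)*36*(7/2) = -8*(-216)*(7/2) = 1728*(7/2) = 6048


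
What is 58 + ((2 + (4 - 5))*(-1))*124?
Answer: -66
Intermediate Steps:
58 + ((2 + (4 - 5))*(-1))*124 = 58 + ((2 - 1)*(-1))*124 = 58 + (1*(-1))*124 = 58 - 1*124 = 58 - 124 = -66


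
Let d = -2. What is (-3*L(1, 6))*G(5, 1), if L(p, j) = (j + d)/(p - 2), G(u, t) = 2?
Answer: 24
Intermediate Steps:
L(p, j) = (-2 + j)/(-2 + p) (L(p, j) = (j - 2)/(p - 2) = (-2 + j)/(-2 + p))
(-3*L(1, 6))*G(5, 1) = -3*(-2 + 6)/(-2 + 1)*2 = -3*4/(-1)*2 = -(-3)*4*2 = -3*(-4)*2 = 12*2 = 24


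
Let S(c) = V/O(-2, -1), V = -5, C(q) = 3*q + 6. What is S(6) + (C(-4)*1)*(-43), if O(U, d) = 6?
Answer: 1543/6 ≈ 257.17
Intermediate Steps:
C(q) = 6 + 3*q
S(c) = -⅚ (S(c) = -5/6 = -5*⅙ = -⅚)
S(6) + (C(-4)*1)*(-43) = -⅚ + ((6 + 3*(-4))*1)*(-43) = -⅚ + ((6 - 12)*1)*(-43) = -⅚ - 6*1*(-43) = -⅚ - 6*(-43) = -⅚ + 258 = 1543/6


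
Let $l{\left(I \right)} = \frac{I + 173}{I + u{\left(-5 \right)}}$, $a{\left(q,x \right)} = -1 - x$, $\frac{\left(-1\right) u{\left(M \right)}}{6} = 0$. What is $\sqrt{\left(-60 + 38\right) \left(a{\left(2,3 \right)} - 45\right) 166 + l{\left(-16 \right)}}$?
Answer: $\frac{\sqrt{2863011}}{4} \approx 423.01$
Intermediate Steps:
$u{\left(M \right)} = 0$ ($u{\left(M \right)} = \left(-6\right) 0 = 0$)
$l{\left(I \right)} = \frac{173 + I}{I}$ ($l{\left(I \right)} = \frac{I + 173}{I + 0} = \frac{173 + I}{I}$)
$\sqrt{\left(-60 + 38\right) \left(a{\left(2,3 \right)} - 45\right) 166 + l{\left(-16 \right)}} = \sqrt{\left(-60 + 38\right) \left(\left(-1 - 3\right) - 45\right) 166 + \frac{173 - 16}{-16}} = \sqrt{- 22 \left(\left(-1 - 3\right) - 45\right) 166 - \frac{157}{16}} = \sqrt{- 22 \left(-4 - 45\right) 166 - \frac{157}{16}} = \sqrt{\left(-22\right) \left(-49\right) 166 - \frac{157}{16}} = \sqrt{1078 \cdot 166 - \frac{157}{16}} = \sqrt{178948 - \frac{157}{16}} = \sqrt{\frac{2863011}{16}} = \frac{\sqrt{2863011}}{4}$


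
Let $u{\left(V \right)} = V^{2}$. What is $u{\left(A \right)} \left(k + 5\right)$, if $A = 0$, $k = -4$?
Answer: $0$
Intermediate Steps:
$u{\left(A \right)} \left(k + 5\right) = 0^{2} \left(-4 + 5\right) = 0 \cdot 1 = 0$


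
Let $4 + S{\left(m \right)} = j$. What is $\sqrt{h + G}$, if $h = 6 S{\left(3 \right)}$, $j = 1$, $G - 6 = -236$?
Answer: $2 i \sqrt{62} \approx 15.748 i$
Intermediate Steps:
$G = -230$ ($G = 6 - 236 = -230$)
$S{\left(m \right)} = -3$ ($S{\left(m \right)} = -4 + 1 = -3$)
$h = -18$ ($h = 6 \left(-3\right) = -18$)
$\sqrt{h + G} = \sqrt{-18 - 230} = \sqrt{-248} = 2 i \sqrt{62}$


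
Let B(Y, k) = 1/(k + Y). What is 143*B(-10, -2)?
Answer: -143/12 ≈ -11.917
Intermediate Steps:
B(Y, k) = 1/(Y + k)
143*B(-10, -2) = 143/(-10 - 2) = 143/(-12) = 143*(-1/12) = -143/12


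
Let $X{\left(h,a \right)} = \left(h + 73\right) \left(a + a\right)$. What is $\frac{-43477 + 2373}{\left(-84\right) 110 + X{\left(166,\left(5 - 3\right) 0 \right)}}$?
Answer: $\frac{734}{165} \approx 4.4485$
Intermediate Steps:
$X{\left(h,a \right)} = 2 a \left(73 + h\right)$ ($X{\left(h,a \right)} = \left(73 + h\right) 2 a = 2 a \left(73 + h\right)$)
$\frac{-43477 + 2373}{\left(-84\right) 110 + X{\left(166,\left(5 - 3\right) 0 \right)}} = \frac{-43477 + 2373}{\left(-84\right) 110 + 2 \left(5 - 3\right) 0 \left(73 + 166\right)} = - \frac{41104}{-9240 + 2 \cdot 2 \cdot 0 \cdot 239} = - \frac{41104}{-9240 + 2 \cdot 0 \cdot 239} = - \frac{41104}{-9240 + 0} = - \frac{41104}{-9240} = \left(-41104\right) \left(- \frac{1}{9240}\right) = \frac{734}{165}$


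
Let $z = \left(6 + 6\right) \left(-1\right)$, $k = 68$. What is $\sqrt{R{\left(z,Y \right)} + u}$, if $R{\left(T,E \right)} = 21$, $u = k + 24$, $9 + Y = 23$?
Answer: $\sqrt{113} \approx 10.63$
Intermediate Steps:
$Y = 14$ ($Y = -9 + 23 = 14$)
$u = 92$ ($u = 68 + 24 = 92$)
$z = -12$ ($z = 12 \left(-1\right) = -12$)
$\sqrt{R{\left(z,Y \right)} + u} = \sqrt{21 + 92} = \sqrt{113}$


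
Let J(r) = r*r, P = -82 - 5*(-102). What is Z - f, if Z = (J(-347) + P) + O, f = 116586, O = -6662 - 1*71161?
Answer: -73572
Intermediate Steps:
P = 428 (P = -82 + 510 = 428)
J(r) = r²
O = -77823 (O = -6662 - 71161 = -77823)
Z = 43014 (Z = ((-347)² + 428) - 77823 = (120409 + 428) - 77823 = 120837 - 77823 = 43014)
Z - f = 43014 - 1*116586 = 43014 - 116586 = -73572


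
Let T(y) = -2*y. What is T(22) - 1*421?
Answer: -465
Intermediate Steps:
T(22) - 1*421 = -2*22 - 1*421 = -44 - 421 = -465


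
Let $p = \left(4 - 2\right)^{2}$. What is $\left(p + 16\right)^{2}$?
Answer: $400$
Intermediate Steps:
$p = 4$ ($p = 2^{2} = 4$)
$\left(p + 16\right)^{2} = \left(4 + 16\right)^{2} = 20^{2} = 400$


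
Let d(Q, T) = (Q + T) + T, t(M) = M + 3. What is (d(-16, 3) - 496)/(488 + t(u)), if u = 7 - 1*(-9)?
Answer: -506/507 ≈ -0.99803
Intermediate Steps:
u = 16 (u = 7 + 9 = 16)
t(M) = 3 + M
d(Q, T) = Q + 2*T
(d(-16, 3) - 496)/(488 + t(u)) = ((-16 + 2*3) - 496)/(488 + (3 + 16)) = ((-16 + 6) - 496)/(488 + 19) = (-10 - 496)/507 = -506*1/507 = -506/507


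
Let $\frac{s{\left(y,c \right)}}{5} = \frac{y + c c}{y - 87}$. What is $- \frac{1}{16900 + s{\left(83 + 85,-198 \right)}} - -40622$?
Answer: $\frac{21201434213}{521920} \approx 40622.0$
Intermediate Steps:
$s{\left(y,c \right)} = \frac{5 \left(y + c^{2}\right)}{-87 + y}$ ($s{\left(y,c \right)} = 5 \frac{y + c c}{y - 87} = 5 \frac{y + c^{2}}{-87 + y} = \frac{5 \left(y + c^{2}\right)}{-87 + y}$)
$- \frac{1}{16900 + s{\left(83 + 85,-198 \right)}} - -40622 = - \frac{1}{16900 + \frac{5 \left(\left(83 + 85\right) + \left(-198\right)^{2}\right)}{-87 + \left(83 + 85\right)}} - -40622 = - \frac{1}{16900 + \frac{5 \left(168 + 39204\right)}{-87 + 168}} + 40622 = - \frac{1}{16900 + 5 \cdot \frac{1}{81} \cdot 39372} + 40622 = - \frac{1}{16900 + \frac{65620}{27}} + 40622 = - \frac{1}{\frac{521920}{27}} + 40622 = \left(-1\right) \frac{27}{521920} + 40622 = - \frac{27}{521920} + 40622 = \frac{21201434213}{521920}$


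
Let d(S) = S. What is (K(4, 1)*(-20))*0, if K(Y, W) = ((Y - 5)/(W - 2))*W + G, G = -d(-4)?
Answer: 0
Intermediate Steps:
G = 4 (G = -1*(-4) = 4)
K(Y, W) = 4 + W*(-5 + Y)/(-2 + W) (K(Y, W) = ((Y - 5)/(W - 2))*W + 4 = ((-5 + Y)/(-2 + W))*W + 4 = W*(-5 + Y)/(-2 + W) + 4 = 4 + W*(-5 + Y)/(-2 + W))
(K(4, 1)*(-20))*0 = (((-8 - 1*1 + 1*4)/(-2 + 1))*(-20))*0 = (((-8 - 1 + 4)/(-1))*(-20))*0 = (-1*(-5)*(-20))*0 = (5*(-20))*0 = -100*0 = 0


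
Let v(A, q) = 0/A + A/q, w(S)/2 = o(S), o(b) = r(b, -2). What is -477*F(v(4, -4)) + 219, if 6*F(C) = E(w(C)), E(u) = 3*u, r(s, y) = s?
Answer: 696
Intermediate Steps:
o(b) = b
w(S) = 2*S
v(A, q) = A/q (v(A, q) = 0 + A/q = A/q)
F(C) = C (F(C) = (3*(2*C))/6 = (6*C)/6 = C)
-477*F(v(4, -4)) + 219 = -1908/(-4) + 219 = -1908*(-1)/4 + 219 = -477*(-1) + 219 = 477 + 219 = 696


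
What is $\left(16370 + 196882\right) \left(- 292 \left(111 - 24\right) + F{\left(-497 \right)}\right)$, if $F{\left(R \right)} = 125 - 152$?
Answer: $-5423211612$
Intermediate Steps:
$F{\left(R \right)} = -27$
$\left(16370 + 196882\right) \left(- 292 \left(111 - 24\right) + F{\left(-497 \right)}\right) = \left(16370 + 196882\right) \left(- 292 \left(111 - 24\right) - 27\right) = 213252 \left(\left(-292\right) 87 - 27\right) = 213252 \left(-25404 - 27\right) = 213252 \left(-25431\right) = -5423211612$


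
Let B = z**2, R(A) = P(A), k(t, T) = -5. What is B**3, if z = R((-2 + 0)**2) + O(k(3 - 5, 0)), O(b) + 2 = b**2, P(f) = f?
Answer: 387420489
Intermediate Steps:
O(b) = -2 + b**2
R(A) = A
z = 27 (z = (-2 + 0)**2 + (-2 + (-5)**2) = (-2)**2 + (-2 + 25) = 4 + 23 = 27)
B = 729 (B = 27**2 = 729)
B**3 = 729**3 = 387420489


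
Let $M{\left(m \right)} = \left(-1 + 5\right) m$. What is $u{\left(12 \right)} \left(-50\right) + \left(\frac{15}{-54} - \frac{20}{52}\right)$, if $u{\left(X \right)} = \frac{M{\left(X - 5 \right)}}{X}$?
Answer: $- \frac{27455}{234} \approx -117.33$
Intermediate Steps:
$M{\left(m \right)} = 4 m$
$u{\left(X \right)} = \frac{-20 + 4 X}{X}$ ($u{\left(X \right)} = \frac{4 \left(X - 5\right)}{X} = \frac{4 \left(-5 + X\right)}{X} = \frac{-20 + 4 X}{X}$)
$u{\left(12 \right)} \left(-50\right) + \left(\frac{15}{-54} - \frac{20}{52}\right) = \left(4 - \frac{20}{12}\right) \left(-50\right) + \left(\frac{15}{-54} - \frac{20}{52}\right) = \left(4 - \frac{5}{3}\right) \left(-50\right) + \left(15 \left(- \frac{1}{54}\right) - \frac{5}{13}\right) = \left(4 - \frac{5}{3}\right) \left(-50\right) - \frac{155}{234} = \frac{7}{3} \left(-50\right) - \frac{155}{234} = - \frac{350}{3} - \frac{155}{234} = - \frac{27455}{234}$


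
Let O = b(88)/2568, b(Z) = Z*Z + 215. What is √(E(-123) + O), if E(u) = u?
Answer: I*√21963890/428 ≈ 10.95*I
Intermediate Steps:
b(Z) = 215 + Z² (b(Z) = Z² + 215 = 215 + Z²)
O = 2653/856 (O = (215 + 88²)/2568 = (215 + 7744)*(1/2568) = 7959*(1/2568) = 2653/856 ≈ 3.0993)
√(E(-123) + O) = √(-123 + 2653/856) = √(-102635/856) = I*√21963890/428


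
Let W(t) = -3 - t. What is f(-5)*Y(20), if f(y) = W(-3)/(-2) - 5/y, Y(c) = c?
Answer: 20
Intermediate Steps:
f(y) = -5/y (f(y) = (-3 - 1*(-3))/(-2) - 5/y = (-3 + 3)*(-½) - 5/y = 0*(-½) - 5/y = 0 - 5/y = -5/y)
f(-5)*Y(20) = -5/(-5)*20 = -5*(-⅕)*20 = 1*20 = 20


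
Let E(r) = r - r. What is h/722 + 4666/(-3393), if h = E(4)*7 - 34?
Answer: -1742107/1224873 ≈ -1.4223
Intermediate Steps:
E(r) = 0
h = -34 (h = 0*7 - 34 = 0 - 34 = -34)
h/722 + 4666/(-3393) = -34/722 + 4666/(-3393) = -34*1/722 + 4666*(-1/3393) = -17/361 - 4666/3393 = -1742107/1224873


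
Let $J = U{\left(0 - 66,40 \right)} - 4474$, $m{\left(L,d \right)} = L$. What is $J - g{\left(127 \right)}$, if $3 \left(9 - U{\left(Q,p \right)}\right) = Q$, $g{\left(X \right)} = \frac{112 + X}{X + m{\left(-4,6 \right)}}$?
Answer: $- \frac{546728}{123} \approx -4444.9$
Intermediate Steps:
$g{\left(X \right)} = \frac{112 + X}{-4 + X}$ ($g{\left(X \right)} = \frac{112 + X}{X - 4} = \frac{112 + X}{-4 + X}$)
$U{\left(Q,p \right)} = 9 - \frac{Q}{3}$
$J = -4443$ ($J = \left(9 - \frac{0 - 66}{3}\right) - 4474 = \left(9 - -22\right) - 4474 = \left(9 + 22\right) - 4474 = 31 - 4474 = -4443$)
$J - g{\left(127 \right)} = -4443 - \frac{112 + 127}{-4 + 127} = -4443 - \frac{1}{123} \cdot 239 = -4443 - \frac{239}{123} = - \frac{546728}{123}$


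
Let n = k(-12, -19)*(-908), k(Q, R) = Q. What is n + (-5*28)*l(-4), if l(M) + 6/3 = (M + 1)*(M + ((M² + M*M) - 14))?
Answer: 17056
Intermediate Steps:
l(M) = -2 + (1 + M)*(-14 + M + 2*M²) (l(M) = -2 + (M + 1)*(M + ((M² + M*M) - 14)) = -2 + (1 + M)*(M + ((M² + M²) - 14)) = -2 + (1 + M)*(M + (2*M² - 14)) = -2 + (1 + M)*(M + (-14 + 2*M²)) = -2 + (1 + M)*(-14 + M + 2*M²))
n = 10896 (n = -12*(-908) = 10896)
n + (-5*28)*l(-4) = 10896 + (-5*28)*(-16 - 13*(-4) + 2*(-4)³ + 3*(-4)²) = 10896 - 140*(-16 + 52 + 2*(-64) + 3*16) = 10896 - 140*(-16 + 52 - 128 + 48) = 10896 - 140*(-44) = 10896 + 6160 = 17056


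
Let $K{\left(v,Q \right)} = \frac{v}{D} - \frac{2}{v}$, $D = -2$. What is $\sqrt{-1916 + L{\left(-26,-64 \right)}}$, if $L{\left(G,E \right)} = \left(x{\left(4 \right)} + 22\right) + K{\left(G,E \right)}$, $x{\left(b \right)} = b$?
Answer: $\frac{20 i \sqrt{793}}{13} \approx 43.323 i$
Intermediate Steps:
$K{\left(v,Q \right)} = - \frac{2}{v} - \frac{v}{2}$ ($K{\left(v,Q \right)} = \frac{v}{-2} - \frac{2}{v} = v \left(- \frac{1}{2}\right) - \frac{2}{v} = - \frac{v}{2} - \frac{2}{v} = - \frac{2}{v} - \frac{v}{2}$)
$L{\left(G,E \right)} = 26 - \frac{2}{G} - \frac{G}{2}$ ($L{\left(G,E \right)} = \left(4 + 22\right) - \left(\frac{G}{2} + \frac{2}{G}\right) = 26 - \left(\frac{G}{2} + \frac{2}{G}\right) = 26 - \frac{2}{G} - \frac{G}{2}$)
$\sqrt{-1916 + L{\left(-26,-64 \right)}} = \sqrt{-1916 - \left(-39 - \frac{1}{13}\right)} = \sqrt{-1916 + \left(26 - - \frac{1}{13} + 13\right)} = \sqrt{-1916 + \left(26 + \frac{1}{13} + 13\right)} = \sqrt{-1916 + \frac{508}{13}} = \sqrt{- \frac{24400}{13}} = \frac{20 i \sqrt{793}}{13}$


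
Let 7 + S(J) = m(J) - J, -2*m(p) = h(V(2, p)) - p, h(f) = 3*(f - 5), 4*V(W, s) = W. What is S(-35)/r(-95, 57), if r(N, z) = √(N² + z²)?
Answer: 69*√34/2584 ≈ 0.15570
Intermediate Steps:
V(W, s) = W/4
h(f) = -15 + 3*f (h(f) = 3*(-5 + f) = -15 + 3*f)
m(p) = 27/4 + p/2 (m(p) = -((-15 + 3*((¼)*2)) - p)/2 = -((-15 + 3*(½)) - p)/2 = -((-15 + 3/2) - p)/2 = -(-27/2 - p)/2 = 27/4 + p/2)
S(J) = -¼ - J/2 (S(J) = -7 + ((27/4 + J/2) - J) = -7 + (27/4 - J/2) = -¼ - J/2)
S(-35)/r(-95, 57) = (-¼ - ½*(-35))/(√((-95)² + 57²)) = (-¼ + 35/2)/(√(9025 + 3249)) = 69/(4*(√12274)) = 69/(4*((19*√34))) = 69*(√34/646)/4 = 69*√34/2584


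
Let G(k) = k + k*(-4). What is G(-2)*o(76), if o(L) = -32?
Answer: -192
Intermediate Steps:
G(k) = -3*k (G(k) = k - 4*k = -3*k)
G(-2)*o(76) = -3*(-2)*(-32) = 6*(-32) = -192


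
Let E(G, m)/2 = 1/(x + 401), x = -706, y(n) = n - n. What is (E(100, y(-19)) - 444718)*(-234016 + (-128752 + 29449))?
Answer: 45211053174448/305 ≈ 1.4823e+11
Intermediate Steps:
y(n) = 0
E(G, m) = -2/305 (E(G, m) = 2/(-706 + 401) = 2/(-305) = 2*(-1/305) = -2/305)
(E(100, y(-19)) - 444718)*(-234016 + (-128752 + 29449)) = (-2/305 - 444718)*(-234016 + (-128752 + 29449)) = -135638992*(-234016 - 99303)/305 = -135638992/305*(-333319) = 45211053174448/305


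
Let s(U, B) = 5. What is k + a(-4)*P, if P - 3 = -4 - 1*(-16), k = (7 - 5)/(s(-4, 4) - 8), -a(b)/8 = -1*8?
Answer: 2878/3 ≈ 959.33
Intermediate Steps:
a(b) = 64 (a(b) = -(-8)*8 = -8*(-8) = 64)
k = -2/3 (k = (7 - 5)/(5 - 8) = 2/(-3) = 2*(-1/3) = -2/3 ≈ -0.66667)
P = 15 (P = 3 + (-4 - 1*(-16)) = 3 + (-4 + 16) = 3 + 12 = 15)
k + a(-4)*P = -2/3 + 64*15 = -2/3 + 960 = 2878/3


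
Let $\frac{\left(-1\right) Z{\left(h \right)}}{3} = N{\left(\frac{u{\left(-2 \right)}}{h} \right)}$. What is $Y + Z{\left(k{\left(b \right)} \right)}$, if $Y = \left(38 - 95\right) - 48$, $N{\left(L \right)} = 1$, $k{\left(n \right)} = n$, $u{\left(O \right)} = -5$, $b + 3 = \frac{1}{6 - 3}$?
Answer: $-108$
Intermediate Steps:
$b = - \frac{8}{3}$ ($b = -3 + \frac{1}{6 - 3} = -3 + \frac{1}{3} = - \frac{8}{3} \approx -2.6667$)
$Y = -105$ ($Y = -57 - 48 = -105$)
$Z{\left(h \right)} = -3$ ($Z{\left(h \right)} = \left(-3\right) 1 = -3$)
$Y + Z{\left(k{\left(b \right)} \right)} = -105 - 3 = -108$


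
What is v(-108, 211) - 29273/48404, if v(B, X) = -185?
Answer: -8984013/48404 ≈ -185.60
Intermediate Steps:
v(-108, 211) - 29273/48404 = -185 - 29273/48404 = -8984013/48404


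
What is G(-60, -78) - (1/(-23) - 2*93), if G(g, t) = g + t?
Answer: 1105/23 ≈ 48.043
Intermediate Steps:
G(-60, -78) - (1/(-23) - 2*93) = (-60 - 78) - (1/(-23) - 2*93) = -138 - (-1/23 - 186) = -138 - 1*(-4279/23) = -138 + 4279/23 = 1105/23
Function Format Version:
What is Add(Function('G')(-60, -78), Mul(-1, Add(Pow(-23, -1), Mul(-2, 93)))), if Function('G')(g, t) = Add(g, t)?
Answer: Rational(1105, 23) ≈ 48.043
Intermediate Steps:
Add(Function('G')(-60, -78), Mul(-1, Add(Pow(-23, -1), Mul(-2, 93)))) = Add(Add(-60, -78), Mul(-1, Add(Pow(-23, -1), Mul(-2, 93)))) = Add(-138, Mul(-1, Add(Rational(-1, 23), -186))) = Add(-138, Mul(-1, Rational(-4279, 23))) = Add(-138, Rational(4279, 23)) = Rational(1105, 23)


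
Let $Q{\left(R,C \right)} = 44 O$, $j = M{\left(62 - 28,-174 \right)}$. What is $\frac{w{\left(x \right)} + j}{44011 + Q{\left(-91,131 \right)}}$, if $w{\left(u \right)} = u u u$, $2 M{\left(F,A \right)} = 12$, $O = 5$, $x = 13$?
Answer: $\frac{2203}{44231} \approx 0.049807$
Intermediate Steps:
$M{\left(F,A \right)} = 6$ ($M{\left(F,A \right)} = \frac{1}{2} \cdot 12 = 6$)
$j = 6$
$w{\left(u \right)} = u^{3}$ ($w{\left(u \right)} = u^{2} u = u^{3}$)
$Q{\left(R,C \right)} = 220$ ($Q{\left(R,C \right)} = 44 \cdot 5 = 220$)
$\frac{w{\left(x \right)} + j}{44011 + Q{\left(-91,131 \right)}} = \frac{13^{3} + 6}{44011 + 220} = \frac{2197 + 6}{44231} = 2203 \cdot \frac{1}{44231} = \frac{2203}{44231}$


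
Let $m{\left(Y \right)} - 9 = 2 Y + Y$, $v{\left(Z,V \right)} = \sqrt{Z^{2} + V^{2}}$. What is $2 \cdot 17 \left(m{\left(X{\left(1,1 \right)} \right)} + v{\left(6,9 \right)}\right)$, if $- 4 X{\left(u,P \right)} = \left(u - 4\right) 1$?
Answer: $\frac{765}{2} + 102 \sqrt{13} \approx 750.27$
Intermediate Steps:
$X{\left(u,P \right)} = 1 - \frac{u}{4}$ ($X{\left(u,P \right)} = - \frac{\left(u - 4\right) 1}{4} = - \frac{\left(-4 + u\right) 1}{4} = - \frac{-4 + u}{4} = 1 - \frac{u}{4}$)
$v{\left(Z,V \right)} = \sqrt{V^{2} + Z^{2}}$
$m{\left(Y \right)} = 9 + 3 Y$ ($m{\left(Y \right)} = 9 + \left(2 Y + Y\right) = 9 + 3 Y$)
$2 \cdot 17 \left(m{\left(X{\left(1,1 \right)} \right)} + v{\left(6,9 \right)}\right) = 2 \cdot 17 \left(\left(9 + 3 \left(1 - \frac{1}{4}\right)\right) + \sqrt{9^{2} + 6^{2}}\right) = 34 \left(\left(9 + 3 \left(1 - \frac{1}{4}\right)\right) + \sqrt{81 + 36}\right) = 34 \left(\left(9 + 3 \cdot \frac{3}{4}\right) + \sqrt{117}\right) = 34 \left(\left(9 + \frac{9}{4}\right) + 3 \sqrt{13}\right) = 34 \left(\frac{45}{4} + 3 \sqrt{13}\right) = \frac{765}{2} + 102 \sqrt{13}$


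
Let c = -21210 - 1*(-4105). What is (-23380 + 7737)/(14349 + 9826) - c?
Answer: 413497732/24175 ≈ 17104.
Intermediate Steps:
c = -17105 (c = -21210 + 4105 = -17105)
(-23380 + 7737)/(14349 + 9826) - c = (-23380 + 7737)/(14349 + 9826) - 1*(-17105) = -15643/24175 + 17105 = 413497732/24175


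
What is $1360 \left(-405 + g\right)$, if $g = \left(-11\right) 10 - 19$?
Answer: $-726240$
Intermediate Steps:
$g = -129$ ($g = -110 - 19 = -129$)
$1360 \left(-405 + g\right) = 1360 \left(-405 - 129\right) = 1360 \left(-534\right) = -726240$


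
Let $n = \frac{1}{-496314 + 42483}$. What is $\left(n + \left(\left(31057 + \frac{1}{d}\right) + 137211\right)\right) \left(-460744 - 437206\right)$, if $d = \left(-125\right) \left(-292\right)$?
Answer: $- \frac{50057678636910325429}{331296630} \approx -1.511 \cdot 10^{11}$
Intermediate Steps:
$d = 36500$
$n = - \frac{1}{453831}$ ($n = \frac{1}{-453831} = - \frac{1}{453831} \approx -2.2035 \cdot 10^{-6}$)
$\left(n + \left(\left(31057 + \frac{1}{d}\right) + 137211\right)\right) \left(-460744 - 437206\right) = \left(- \frac{1}{453831} + \left(\left(31057 + \frac{1}{36500}\right) + 137211\right)\right) \left(-460744 - 437206\right) = \left(- \frac{1}{453831} + \left(\left(31057 + \frac{1}{36500}\right) + 137211\right)\right) \left(-897950\right) = \left(- \frac{1}{453831} + \left(\frac{1133580501}{36500} + 137211\right)\right) \left(-897950\right) = \left(- \frac{1}{453831} + \frac{6141782001}{36500}\right) \left(-897950\right) = \frac{2787331067259331}{16564831500} \left(-897950\right) = - \frac{50057678636910325429}{331296630}$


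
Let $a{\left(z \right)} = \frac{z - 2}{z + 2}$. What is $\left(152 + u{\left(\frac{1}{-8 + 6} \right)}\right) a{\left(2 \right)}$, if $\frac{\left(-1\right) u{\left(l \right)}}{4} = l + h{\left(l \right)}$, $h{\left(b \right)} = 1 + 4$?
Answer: $0$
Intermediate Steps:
$h{\left(b \right)} = 5$
$u{\left(l \right)} = -20 - 4 l$ ($u{\left(l \right)} = - 4 \left(l + 5\right) = - 4 \left(5 + l\right) = -20 - 4 l$)
$a{\left(z \right)} = \frac{-2 + z}{2 + z}$
$\left(152 + u{\left(\frac{1}{-8 + 6} \right)}\right) a{\left(2 \right)} = \left(152 - \left(20 + \frac{4}{-8 + 6}\right)\right) \frac{-2 + 2}{2 + 2} = \left(152 - \left(20 + \frac{4}{-2}\right)\right) \frac{1}{4} \cdot 0 = \left(152 - 18\right) \frac{1}{4} \cdot 0 = \left(152 + \left(-20 + 2\right)\right) 0 = \left(152 - 18\right) 0 = 134 \cdot 0 = 0$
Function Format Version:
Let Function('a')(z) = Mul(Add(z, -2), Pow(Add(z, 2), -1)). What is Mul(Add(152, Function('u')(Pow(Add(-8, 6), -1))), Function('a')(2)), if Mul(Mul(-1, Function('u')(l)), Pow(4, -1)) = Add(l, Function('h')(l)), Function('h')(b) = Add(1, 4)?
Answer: 0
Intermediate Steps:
Function('h')(b) = 5
Function('u')(l) = Add(-20, Mul(-4, l)) (Function('u')(l) = Mul(-4, Add(l, 5)) = Mul(-4, Add(5, l)) = Add(-20, Mul(-4, l)))
Function('a')(z) = Mul(Pow(Add(2, z), -1), Add(-2, z)) (Function('a')(z) = Mul(Add(-2, z), Pow(Add(2, z), -1)) = Mul(Pow(Add(2, z), -1), Add(-2, z)))
Mul(Add(152, Function('u')(Pow(Add(-8, 6), -1))), Function('a')(2)) = Mul(Add(152, Add(-20, Mul(-4, Pow(Add(-8, 6), -1)))), Mul(Pow(Add(2, 2), -1), Add(-2, 2))) = Mul(Add(152, Add(-20, Mul(-4, Pow(-2, -1)))), Mul(Pow(4, -1), 0)) = Mul(Add(152, Add(-20, Mul(-4, Rational(-1, 2)))), Mul(Rational(1, 4), 0)) = Mul(Add(152, Add(-20, 2)), 0) = Mul(Add(152, -18), 0) = Mul(134, 0) = 0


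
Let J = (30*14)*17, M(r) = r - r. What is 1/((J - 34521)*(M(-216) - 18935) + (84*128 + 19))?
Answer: 1/518470006 ≈ 1.9288e-9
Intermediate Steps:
M(r) = 0
J = 7140 (J = 420*17 = 7140)
1/((J - 34521)*(M(-216) - 18935) + (84*128 + 19)) = 1/((7140 - 34521)*(0 - 18935) + (84*128 + 19)) = 1/(-27381*(-18935) + (10752 + 19)) = 1/(518459235 + 10771) = 1/518470006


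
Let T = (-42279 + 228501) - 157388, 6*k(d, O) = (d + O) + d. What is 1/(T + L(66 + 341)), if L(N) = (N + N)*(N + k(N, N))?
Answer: 1/525781 ≈ 1.9019e-6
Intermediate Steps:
k(d, O) = d/3 + O/6 (k(d, O) = ((d + O) + d)/6 = ((O + d) + d)/6 = (O + 2*d)/6 = d/3 + O/6)
T = 28834 (T = 186222 - 157388 = 28834)
L(N) = 3*N**2 (L(N) = (N + N)*(N + (N/3 + N/6)) = (2*N)*(N + N/2) = (2*N)*(3*N/2) = 3*N**2)
1/(T + L(66 + 341)) = 1/(28834 + 3*(66 + 341)**2) = 1/(28834 + 3*407**2) = 1/(28834 + 3*165649) = 1/(28834 + 496947) = 1/525781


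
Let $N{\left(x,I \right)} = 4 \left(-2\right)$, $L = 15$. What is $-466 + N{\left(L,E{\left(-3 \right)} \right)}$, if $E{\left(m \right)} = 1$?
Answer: $-474$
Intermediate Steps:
$N{\left(x,I \right)} = -8$
$-466 + N{\left(L,E{\left(-3 \right)} \right)} = -466 - 8 = -474$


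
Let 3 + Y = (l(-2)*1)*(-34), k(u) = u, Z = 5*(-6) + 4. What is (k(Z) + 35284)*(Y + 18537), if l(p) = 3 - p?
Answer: 647477912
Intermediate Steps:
Z = -26 (Z = -30 + 4 = -26)
Y = -173 (Y = -3 + ((3 - 1*(-2))*1)*(-34) = -3 + ((3 + 2)*1)*(-34) = -3 + (5*1)*(-34) = -3 + 5*(-34) = -3 - 170 = -173)
(k(Z) + 35284)*(Y + 18537) = (-26 + 35284)*(-173 + 18537) = 35258*18364 = 647477912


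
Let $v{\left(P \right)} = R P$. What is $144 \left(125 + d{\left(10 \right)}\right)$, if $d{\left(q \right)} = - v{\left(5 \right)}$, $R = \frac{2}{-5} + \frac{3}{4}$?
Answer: $17748$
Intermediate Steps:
$R = \frac{7}{20}$ ($R = 2 \left(- \frac{1}{5}\right) + 3 \cdot \frac{1}{4} = - \frac{2}{5} + \frac{3}{4} = \frac{7}{20} \approx 0.35$)
$v{\left(P \right)} = \frac{7 P}{20}$
$d{\left(q \right)} = - \frac{7}{4}$ ($d{\left(q \right)} = - \frac{7 \cdot 5}{20} = \left(-1\right) \frac{7}{4} = - \frac{7}{4}$)
$144 \left(125 + d{\left(10 \right)}\right) = 144 \left(125 - \frac{7}{4}\right) = 144 \cdot \frac{493}{4} = 17748$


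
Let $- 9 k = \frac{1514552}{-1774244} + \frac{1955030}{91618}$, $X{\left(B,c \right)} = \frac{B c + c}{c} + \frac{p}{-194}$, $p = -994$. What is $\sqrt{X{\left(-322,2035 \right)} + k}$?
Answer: $\frac{i \sqrt{11123195153193535773826962013}}{5912853982059} \approx 17.837 i$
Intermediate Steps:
$X{\left(B,c \right)} = \frac{497}{97} + \frac{c + B c}{c}$ ($X{\left(B,c \right)} = \frac{B c + c}{c} - \frac{994}{-194} = \frac{c + B c}{c} - - \frac{497}{97} = \frac{c + B c}{c} + \frac{497}{97} = \frac{497}{97} + \frac{c + B c}{c}$)
$k = - \frac{416242502773}{182871772641}$ ($k = - \frac{\frac{1514552}{-1774244} + \frac{1955030}{91618}}{9} = - \frac{1514552 \left(- \frac{1}{1774244}\right) + 1955030 \cdot \frac{1}{91618}}{9} = - \frac{- \frac{378638}{443561} + \frac{977515}{45809}}{9} = \left(- \frac{1}{9}\right) \frac{416242502773}{20319085849} = - \frac{416242502773}{182871772641} \approx -2.2761$)
$\sqrt{X{\left(-322,2035 \right)} + k} = \sqrt{\left(\frac{594}{97} - 322\right) - \frac{416242502773}{182871772641}} = \sqrt{- \frac{30640}{97} - \frac{416242502773}{182871772641}} = \sqrt{- \frac{5643566636489221}{17738561946177}} = \frac{i \sqrt{11123195153193535773826962013}}{5912853982059}$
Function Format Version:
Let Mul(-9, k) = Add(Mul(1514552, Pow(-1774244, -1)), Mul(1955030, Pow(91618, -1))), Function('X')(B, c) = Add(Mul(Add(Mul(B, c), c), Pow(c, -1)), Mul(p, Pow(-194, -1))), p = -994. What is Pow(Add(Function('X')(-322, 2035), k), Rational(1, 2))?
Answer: Mul(Rational(1, 5912853982059), I, Pow(11123195153193535773826962013, Rational(1, 2))) ≈ Mul(17.837, I)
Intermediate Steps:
Function('X')(B, c) = Add(Rational(497, 97), Mul(Pow(c, -1), Add(c, Mul(B, c)))) (Function('X')(B, c) = Add(Mul(Add(Mul(B, c), c), Pow(c, -1)), Mul(-994, Pow(-194, -1))) = Add(Mul(Add(c, Mul(B, c)), Pow(c, -1)), Mul(-994, Rational(-1, 194))) = Add(Mul(Pow(c, -1), Add(c, Mul(B, c))), Rational(497, 97)) = Add(Rational(497, 97), Mul(Pow(c, -1), Add(c, Mul(B, c)))))
k = Rational(-416242502773, 182871772641) (k = Mul(Rational(-1, 9), Add(Mul(1514552, Pow(-1774244, -1)), Mul(1955030, Pow(91618, -1)))) = Mul(Rational(-1, 9), Add(Mul(1514552, Rational(-1, 1774244)), Mul(1955030, Rational(1, 91618)))) = Mul(Rational(-1, 9), Add(Rational(-378638, 443561), Rational(977515, 45809))) = Mul(Rational(-1, 9), Rational(416242502773, 20319085849)) = Rational(-416242502773, 182871772641) ≈ -2.2761)
Pow(Add(Function('X')(-322, 2035), k), Rational(1, 2)) = Pow(Add(Add(Rational(594, 97), -322), Rational(-416242502773, 182871772641)), Rational(1, 2)) = Pow(Add(Rational(-30640, 97), Rational(-416242502773, 182871772641)), Rational(1, 2)) = Pow(Rational(-5643566636489221, 17738561946177), Rational(1, 2)) = Mul(Rational(1, 5912853982059), I, Pow(11123195153193535773826962013, Rational(1, 2)))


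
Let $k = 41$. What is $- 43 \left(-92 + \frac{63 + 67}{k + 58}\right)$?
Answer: $\frac{386054}{99} \approx 3899.5$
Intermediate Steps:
$- 43 \left(-92 + \frac{63 + 67}{k + 58}\right) = - 43 \left(-92 + \frac{63 + 67}{41 + 58}\right) = - 43 \left(-92 + \frac{130}{99}\right) = \left(-43\right) \left(- \frac{8978}{99}\right) = \frac{386054}{99}$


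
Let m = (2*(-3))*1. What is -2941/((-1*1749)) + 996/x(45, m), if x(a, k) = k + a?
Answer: 618901/22737 ≈ 27.220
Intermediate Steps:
m = -6 (m = -6*1 = -6)
x(a, k) = a + k
-2941/((-1*1749)) + 996/x(45, m) = -2941/((-1*1749)) + 996/(45 - 6) = -2941/(-1749) + 996/39 = -2941*(-1/1749) + 996*(1/39) = 2941/1749 + 332/13 = 618901/22737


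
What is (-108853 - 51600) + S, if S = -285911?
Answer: -446364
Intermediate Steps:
(-108853 - 51600) + S = (-108853 - 51600) - 285911 = -160453 - 285911 = -446364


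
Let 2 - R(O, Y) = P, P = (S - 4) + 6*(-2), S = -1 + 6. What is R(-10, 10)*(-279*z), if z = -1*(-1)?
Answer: -3627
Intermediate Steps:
z = 1
S = 5
P = -11 (P = (5 - 4) + 6*(-2) = 1 - 12 = -11)
R(O, Y) = 13 (R(O, Y) = 2 - 1*(-11) = 2 + 11 = 13)
R(-10, 10)*(-279*z) = 13*(-279*1) = 13*(-279) = -3627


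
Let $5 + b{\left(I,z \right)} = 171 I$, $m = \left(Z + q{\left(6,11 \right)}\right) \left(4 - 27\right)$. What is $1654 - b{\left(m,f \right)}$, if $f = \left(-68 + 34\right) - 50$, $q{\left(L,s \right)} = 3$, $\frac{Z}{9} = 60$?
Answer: $2137278$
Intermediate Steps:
$Z = 540$ ($Z = 9 \cdot 60 = 540$)
$m = -12489$ ($m = \left(540 + 3\right) \left(4 - 27\right) = 543 \left(-23\right) = -12489$)
$f = -84$ ($f = -34 - 50 = -84$)
$b{\left(I,z \right)} = -5 + 171 I$
$1654 - b{\left(m,f \right)} = 1654 - \left(-5 + 171 \left(-12489\right)\right) = 1654 - \left(-5 - 2135619\right) = 1654 - -2135624 = 1654 + 2135624 = 2137278$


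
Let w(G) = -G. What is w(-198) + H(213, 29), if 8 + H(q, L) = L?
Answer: 219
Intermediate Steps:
H(q, L) = -8 + L
w(-198) + H(213, 29) = -1*(-198) + (-8 + 29) = 198 + 21 = 219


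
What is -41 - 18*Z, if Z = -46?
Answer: 787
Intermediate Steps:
-41 - 18*Z = -41 - 18*(-46) = -41 + 828 = 787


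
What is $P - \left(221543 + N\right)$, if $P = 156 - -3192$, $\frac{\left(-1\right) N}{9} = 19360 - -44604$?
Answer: $357481$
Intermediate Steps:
$N = -575676$ ($N = - 9 \left(19360 - -44604\right) = - 9 \left(19360 + 44604\right) = \left(-9\right) 63964 = -575676$)
$P = 3348$ ($P = 156 + 3192 = 3348$)
$P - \left(221543 + N\right) = 3348 - -354133 = 3348 + \left(-221543 + 575676\right) = 3348 + 354133 = 357481$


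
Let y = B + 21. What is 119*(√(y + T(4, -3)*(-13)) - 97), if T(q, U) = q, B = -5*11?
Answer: -11543 + 119*I*√86 ≈ -11543.0 + 1103.6*I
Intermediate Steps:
B = -55
y = -34 (y = -55 + 21 = -34)
119*(√(y + T(4, -3)*(-13)) - 97) = 119*(√(-34 + 4*(-13)) - 97) = 119*(√(-34 - 52) - 97) = 119*(√(-86) - 97) = 119*(I*√86 - 97) = 119*(-97 + I*√86) = -11543 + 119*I*√86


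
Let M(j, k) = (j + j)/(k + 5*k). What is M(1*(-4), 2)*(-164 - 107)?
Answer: 542/3 ≈ 180.67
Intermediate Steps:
M(j, k) = j/(3*k) (M(j, k) = (2*j)/((6*k)) = (2*j)*(1/(6*k)) = j/(3*k))
M(1*(-4), 2)*(-164 - 107) = ((⅓)*(1*(-4))/2)*(-164 - 107) = ((⅓)*(-4)*(½))*(-271) = -⅔*(-271) = 542/3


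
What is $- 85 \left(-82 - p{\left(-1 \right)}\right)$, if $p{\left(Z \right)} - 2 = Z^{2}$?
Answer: $7225$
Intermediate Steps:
$p{\left(Z \right)} = 2 + Z^{2}$
$- 85 \left(-82 - p{\left(-1 \right)}\right) = - 85 \left(-82 - \left(2 + \left(-1\right)^{2}\right)\right) = - 85 \left(-82 - \left(2 + 1\right)\right) = - 85 \left(-82 - 3\right) = \left(-85\right) \left(-85\right) = 7225$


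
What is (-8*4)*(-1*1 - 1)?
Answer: 64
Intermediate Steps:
(-8*4)*(-1*1 - 1) = -32*(-1 - 1) = -32*(-2) = 64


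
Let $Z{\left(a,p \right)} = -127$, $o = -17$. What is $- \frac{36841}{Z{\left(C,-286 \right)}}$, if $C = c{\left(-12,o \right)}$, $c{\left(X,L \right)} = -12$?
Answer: $\frac{36841}{127} \approx 290.09$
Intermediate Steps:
$C = -12$
$- \frac{36841}{Z{\left(C,-286 \right)}} = - \frac{36841}{-127} = \left(-36841\right) \left(- \frac{1}{127}\right) = \frac{36841}{127}$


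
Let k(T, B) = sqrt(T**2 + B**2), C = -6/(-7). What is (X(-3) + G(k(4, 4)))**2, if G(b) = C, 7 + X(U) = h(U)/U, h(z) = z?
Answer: 1296/49 ≈ 26.449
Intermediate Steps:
C = 6/7 (C = -6*(-1/7) = 6/7 ≈ 0.85714)
X(U) = -6 (X(U) = -7 + U/U = -7 + 1 = -6)
k(T, B) = sqrt(B**2 + T**2)
G(b) = 6/7
(X(-3) + G(k(4, 4)))**2 = (-6 + 6/7)**2 = (-36/7)**2 = 1296/49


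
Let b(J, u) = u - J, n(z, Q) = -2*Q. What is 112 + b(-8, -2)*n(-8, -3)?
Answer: 148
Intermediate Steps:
112 + b(-8, -2)*n(-8, -3) = 112 + (-2 - 1*(-8))*(-2*(-3)) = 112 + (-2 + 8)*6 = 112 + 6*6 = 112 + 36 = 148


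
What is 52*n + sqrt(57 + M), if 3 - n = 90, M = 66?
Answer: -4524 + sqrt(123) ≈ -4512.9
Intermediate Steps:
n = -87 (n = 3 - 1*90 = 3 - 90 = -87)
52*n + sqrt(57 + M) = 52*(-87) + sqrt(57 + 66) = -4524 + sqrt(123)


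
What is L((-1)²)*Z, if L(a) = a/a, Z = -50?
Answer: -50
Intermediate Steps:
L(a) = 1
L((-1)²)*Z = 1*(-50) = -50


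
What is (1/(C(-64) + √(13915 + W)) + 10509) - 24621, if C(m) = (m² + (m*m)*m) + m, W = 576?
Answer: -940166701486048/66621790053 - √14491/66621790053 ≈ -14112.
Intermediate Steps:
C(m) = m + m² + m³ (C(m) = (m² + m²*m) + m = (m² + m³) + m = m + m² + m³)
(1/(C(-64) + √(13915 + W)) + 10509) - 24621 = (1/(-64*(1 - 64 + (-64)²) + √(13915 + 576)) + 10509) - 24621 = (1/(-64*(1 - 64 + 4096) + √14491) + 10509) - 24621 = (1/(-64*4033 + √14491) + 10509) - 24621 = (1/(-258112 + √14491) + 10509) - 24621 = (10509 + 1/(-258112 + √14491)) - 24621 = -14112 + 1/(-258112 + √14491)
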